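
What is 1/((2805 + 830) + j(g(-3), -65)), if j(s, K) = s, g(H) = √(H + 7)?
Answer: 1/3637 ≈ 0.00027495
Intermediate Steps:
g(H) = √(7 + H)
1/((2805 + 830) + j(g(-3), -65)) = 1/((2805 + 830) + √(7 - 3)) = 1/(3635 + √4) = 1/(3635 + 2) = 1/3637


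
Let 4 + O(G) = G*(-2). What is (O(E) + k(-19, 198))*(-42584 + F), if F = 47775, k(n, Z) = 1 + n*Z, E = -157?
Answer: -17914141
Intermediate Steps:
k(n, Z) = 1 + Z*n
O(G) = -4 - 2*G (O(G) = -4 + G*(-2) = -4 - 2*G)
(O(E) + k(-19, 198))*(-42584 + F) = ((-4 - 2*(-157)) + (1 + 198*(-19)))*(-42584 + 47775) = ((-4 + 314) + (1 - 3762))*5191 = (310 - 3761)*5191 = -3451*5191 = -17914141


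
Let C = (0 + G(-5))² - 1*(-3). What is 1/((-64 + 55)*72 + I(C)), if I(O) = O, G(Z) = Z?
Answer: -1/620 ≈ -0.0016129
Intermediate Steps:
C = 28 (C = (0 - 5)² - 1*(-3) = (-5)² + 3 = 25 + 3 = 28)
1/((-64 + 55)*72 + I(C)) = 1/((-64 + 55)*72 + 28) = 1/(-9*72 + 28) = 1/(-648 + 28) = 1/(-620) = -1/620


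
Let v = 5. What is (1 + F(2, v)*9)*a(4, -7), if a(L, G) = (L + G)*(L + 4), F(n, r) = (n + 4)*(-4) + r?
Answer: 4080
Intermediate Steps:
F(n, r) = -16 + r - 4*n (F(n, r) = (4 + n)*(-4) + r = (-16 - 4*n) + r = -16 + r - 4*n)
a(L, G) = (4 + L)*(G + L) (a(L, G) = (G + L)*(4 + L) = (4 + L)*(G + L))
(1 + F(2, v)*9)*a(4, -7) = (1 + (-16 + 5 - 4*2)*9)*(4² + 4*(-7) + 4*4 - 7*4) = (1 + (-16 + 5 - 8)*9)*(16 - 28 + 16 - 28) = (1 - 19*9)*(-24) = (1 - 171)*(-24) = -170*(-24) = 4080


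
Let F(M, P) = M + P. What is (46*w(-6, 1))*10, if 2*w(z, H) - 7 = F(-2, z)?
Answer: -230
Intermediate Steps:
w(z, H) = 5/2 + z/2 (w(z, H) = 7/2 + (-2 + z)/2 = 7/2 + (-1 + z/2) = 5/2 + z/2)
(46*w(-6, 1))*10 = (46*(5/2 + (1/2)*(-6)))*10 = (46*(5/2 - 3))*10 = (46*(-1/2))*10 = -23*10 = -230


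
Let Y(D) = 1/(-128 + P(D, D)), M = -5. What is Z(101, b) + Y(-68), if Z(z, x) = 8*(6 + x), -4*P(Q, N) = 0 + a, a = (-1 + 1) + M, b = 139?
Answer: 588116/507 ≈ 1160.0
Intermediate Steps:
a = -5 (a = (-1 + 1) - 5 = 0 - 5 = -5)
P(Q, N) = 5/4 (P(Q, N) = -(0 - 5)/4 = -1/4*(-5) = 5/4)
Y(D) = -4/507 (Y(D) = 1/(-128 + 5/4) = 1/(-507/4) = -4/507)
Z(z, x) = 48 + 8*x
Z(101, b) + Y(-68) = (48 + 8*139) - 4/507 = (48 + 1112) - 4/507 = 1160 - 4/507 = 588116/507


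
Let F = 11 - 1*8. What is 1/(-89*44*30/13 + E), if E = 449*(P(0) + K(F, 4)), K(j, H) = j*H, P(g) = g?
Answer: -13/47436 ≈ -0.00027405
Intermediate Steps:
F = 3 (F = 11 - 8 = 3)
K(j, H) = H*j
E = 5388 (E = 449*(0 + 4*3) = 449*(0 + 12) = 449*12 = 5388)
1/(-89*44*30/13 + E) = 1/(-89*44*30/13 + 5388) = 1/(-3916*30*(1/13) + 5388) = 1/(-3916*30/13 + 5388) = 1/(-1*117480/13 + 5388) = 1/(-117480/13 + 5388) = 1/(-47436/13) = -13/47436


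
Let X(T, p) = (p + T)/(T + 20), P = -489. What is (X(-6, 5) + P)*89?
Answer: -609383/14 ≈ -43527.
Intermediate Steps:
X(T, p) = (T + p)/(20 + T)
(X(-6, 5) + P)*89 = ((-6 + 5)/(20 - 6) - 489)*89 = (-1/14 - 489)*89 = -6847/14*89 = -609383/14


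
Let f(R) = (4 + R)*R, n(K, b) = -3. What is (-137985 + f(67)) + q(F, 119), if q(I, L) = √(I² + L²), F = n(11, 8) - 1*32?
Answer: -133228 + 7*√314 ≈ -1.3310e+5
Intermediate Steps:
f(R) = R*(4 + R)
F = -35 (F = -3 - 1*32 = -3 - 32 = -35)
(-137985 + f(67)) + q(F, 119) = (-137985 + 67*(4 + 67)) + √((-35)² + 119²) = (-137985 + 67*71) + √(1225 + 14161) = (-137985 + 4757) + √15386 = -133228 + 7*√314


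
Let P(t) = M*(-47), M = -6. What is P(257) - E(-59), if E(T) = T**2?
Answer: -3199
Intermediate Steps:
P(t) = 282 (P(t) = -6*(-47) = 282)
P(257) - E(-59) = 282 - 1*(-59)**2 = 282 - 1*3481 = 282 - 3481 = -3199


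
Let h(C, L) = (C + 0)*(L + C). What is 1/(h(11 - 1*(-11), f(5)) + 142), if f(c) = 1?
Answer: 1/648 ≈ 0.0015432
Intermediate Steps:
h(C, L) = C*(C + L)
1/(h(11 - 1*(-11), f(5)) + 142) = 1/((11 - 1*(-11))*((11 - 1*(-11)) + 1) + 142) = 1/((11 + 11)*((11 + 11) + 1) + 142) = 1/(22*(22 + 1) + 142) = 1/(22*23 + 142) = 1/(506 + 142) = 1/648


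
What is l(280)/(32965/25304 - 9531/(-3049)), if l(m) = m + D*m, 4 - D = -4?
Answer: 194422777920/341682709 ≈ 569.02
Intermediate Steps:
D = 8 (D = 4 - 1*(-4) = 4 + 4 = 8)
l(m) = 9*m (l(m) = m + 8*m = 9*m)
l(280)/(32965/25304 - 9531/(-3049)) = (9*280)/(32965/25304 - 9531/(-3049)) = 2520/(32965*(1/25304) - 9531*(-1/3049)) = 2520/(32965/25304 + 9531/3049) = 2520/(341682709/77151896) = 2520*(77151896/341682709) = 194422777920/341682709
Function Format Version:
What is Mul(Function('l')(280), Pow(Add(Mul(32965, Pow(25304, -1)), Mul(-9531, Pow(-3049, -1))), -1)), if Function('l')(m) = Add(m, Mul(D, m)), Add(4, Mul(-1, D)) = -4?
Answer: Rational(194422777920, 341682709) ≈ 569.02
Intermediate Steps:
D = 8 (D = Add(4, Mul(-1, -4)) = Add(4, 4) = 8)
Function('l')(m) = Mul(9, m) (Function('l')(m) = Add(m, Mul(8, m)) = Mul(9, m))
Mul(Function('l')(280), Pow(Add(Mul(32965, Pow(25304, -1)), Mul(-9531, Pow(-3049, -1))), -1)) = Mul(Mul(9, 280), Pow(Add(Mul(32965, Pow(25304, -1)), Mul(-9531, Pow(-3049, -1))), -1)) = Mul(2520, Pow(Add(Mul(32965, Rational(1, 25304)), Mul(-9531, Rational(-1, 3049))), -1)) = Mul(2520, Pow(Add(Rational(32965, 25304), Rational(9531, 3049)), -1)) = Mul(2520, Pow(Rational(341682709, 77151896), -1)) = Mul(2520, Rational(77151896, 341682709)) = Rational(194422777920, 341682709)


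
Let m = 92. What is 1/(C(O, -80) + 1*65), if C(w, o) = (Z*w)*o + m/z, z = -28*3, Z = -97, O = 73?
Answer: 21/11897422 ≈ 1.7651e-6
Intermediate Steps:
z = -84
C(w, o) = -23/21 - 97*o*w (C(w, o) = (-97*w)*o + 92/(-84) = -97*o*w + 92*(-1/84) = -97*o*w - 23/21 = -23/21 - 97*o*w)
1/(C(O, -80) + 1*65) = 1/((-23/21 - 97*(-80)*73) + 1*65) = 1/((-23/21 + 566480) + 65) = 1/(11896057/21 + 65) = 1/(11897422/21) = 21/11897422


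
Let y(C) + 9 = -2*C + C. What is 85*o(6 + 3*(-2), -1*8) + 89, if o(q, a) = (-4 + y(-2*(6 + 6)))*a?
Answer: -7391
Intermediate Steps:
y(C) = -9 - C (y(C) = -9 + (-2*C + C) = -9 - C)
o(q, a) = 11*a (o(q, a) = (-4 + (-9 - (-2)*(6 + 6)))*a = (-4 + (-9 - (-2)*12))*a = (-4 + (-9 - 1*(-24)))*a = (-4 + (-9 + 24))*a = (-4 + 15)*a = 11*a)
85*o(6 + 3*(-2), -1*8) + 89 = 85*(11*(-1*8)) + 89 = 85*(11*(-8)) + 89 = 85*(-88) + 89 = -7480 + 89 = -7391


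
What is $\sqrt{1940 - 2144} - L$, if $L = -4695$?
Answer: $4695 + 2 i \sqrt{51} \approx 4695.0 + 14.283 i$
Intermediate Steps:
$\sqrt{1940 - 2144} - L = \sqrt{1940 - 2144} - -4695 = \sqrt{-204} + 4695 = 2 i \sqrt{51} + 4695 = 4695 + 2 i \sqrt{51}$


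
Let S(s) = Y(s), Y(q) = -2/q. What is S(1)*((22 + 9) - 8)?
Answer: -46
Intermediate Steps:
S(s) = -2/s
S(1)*((22 + 9) - 8) = (-2/1)*((22 + 9) - 8) = (-2*1)*(31 - 8) = -2*23 = -46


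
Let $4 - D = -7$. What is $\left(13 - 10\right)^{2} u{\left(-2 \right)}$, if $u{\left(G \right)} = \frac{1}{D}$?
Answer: $\frac{9}{11} \approx 0.81818$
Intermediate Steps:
$D = 11$ ($D = 4 - -7 = 4 + 7 = 11$)
$u{\left(G \right)} = \frac{1}{11}$
$\left(13 - 10\right)^{2} u{\left(-2 \right)} = \left(13 - 10\right)^{2} \cdot \frac{1}{11} = 3^{2} \cdot \frac{1}{11} = 9 \cdot \frac{1}{11} = \frac{9}{11}$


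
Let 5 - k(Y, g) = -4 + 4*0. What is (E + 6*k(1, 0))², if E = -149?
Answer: 9025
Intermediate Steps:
k(Y, g) = 9 (k(Y, g) = 5 - (-4 + 4*0) = 5 - (-4 + 0) = 5 - 1*(-4) = 5 + 4 = 9)
(E + 6*k(1, 0))² = (-149 + 6*9)² = (-149 + 54)² = (-95)² = 9025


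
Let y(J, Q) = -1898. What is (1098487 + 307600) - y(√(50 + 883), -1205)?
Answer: 1407985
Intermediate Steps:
(1098487 + 307600) - y(√(50 + 883), -1205) = (1098487 + 307600) - 1*(-1898) = 1406087 + 1898 = 1407985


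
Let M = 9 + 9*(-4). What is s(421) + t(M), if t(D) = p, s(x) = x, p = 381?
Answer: 802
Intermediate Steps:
M = -27 (M = 9 - 36 = -27)
t(D) = 381
s(421) + t(M) = 421 + 381 = 802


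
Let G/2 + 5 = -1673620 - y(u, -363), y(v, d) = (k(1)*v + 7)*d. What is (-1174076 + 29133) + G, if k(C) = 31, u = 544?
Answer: 7756153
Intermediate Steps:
y(v, d) = d*(7 + 31*v) (y(v, d) = (31*v + 7)*d = (7 + 31*v)*d = d*(7 + 31*v))
G = 8901096 (G = -10 + 2*(-1673620 - (-363)*(7 + 31*544)) = -10 + 2*(-1673620 - (-363)*(7 + 16864)) = -10 + 2*(-1673620 - (-363)*16871) = -10 + 2*(-1673620 - 1*(-6124173)) = -10 + 2*(-1673620 + 6124173) = -10 + 2*4450553 = -10 + 8901106 = 8901096)
(-1174076 + 29133) + G = (-1174076 + 29133) + 8901096 = -1144943 + 8901096 = 7756153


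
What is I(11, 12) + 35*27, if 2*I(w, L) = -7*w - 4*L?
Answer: 1765/2 ≈ 882.50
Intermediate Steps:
I(w, L) = -2*L - 7*w/2 (I(w, L) = (-7*w - 4*L)/2 = -2*L - 7*w/2)
I(11, 12) + 35*27 = (-2*12 - 7/2*11) + 35*27 = (-24 - 77/2) + 945 = -125/2 + 945 = 1765/2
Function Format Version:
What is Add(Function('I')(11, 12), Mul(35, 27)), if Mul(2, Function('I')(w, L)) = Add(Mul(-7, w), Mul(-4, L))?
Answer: Rational(1765, 2) ≈ 882.50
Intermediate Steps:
Function('I')(w, L) = Add(Mul(-2, L), Mul(Rational(-7, 2), w)) (Function('I')(w, L) = Mul(Rational(1, 2), Add(Mul(-7, w), Mul(-4, L))) = Add(Mul(-2, L), Mul(Rational(-7, 2), w)))
Add(Function('I')(11, 12), Mul(35, 27)) = Add(Add(Mul(-2, 12), Mul(Rational(-7, 2), 11)), Mul(35, 27)) = Add(Add(-24, Rational(-77, 2)), 945) = Add(Rational(-125, 2), 945) = Rational(1765, 2)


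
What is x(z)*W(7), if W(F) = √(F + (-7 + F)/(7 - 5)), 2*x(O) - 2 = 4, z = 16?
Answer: 3*√7 ≈ 7.9373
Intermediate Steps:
x(O) = 3 (x(O) = 1 + (½)*4 = 1 + 2 = 3)
W(F) = √(-7/2 + 3*F/2) (W(F) = √(F + (-7 + F)/2) = √(F + (-7 + F)*(½)) = √(F + (-7/2 + F/2)) = √(-7/2 + 3*F/2))
x(z)*W(7) = 3*(√(-14 + 6*7)/2) = 3*(√(-14 + 42)/2) = 3*(√28/2) = 3*((2*√7)/2) = 3*√7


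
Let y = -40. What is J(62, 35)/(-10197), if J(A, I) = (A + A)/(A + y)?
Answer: -62/112167 ≈ -0.00055275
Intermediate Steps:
J(A, I) = 2*A/(-40 + A) (J(A, I) = (A + A)/(A - 40) = (2*A)/(-40 + A) = 2*A/(-40 + A))
J(62, 35)/(-10197) = (2*62/(-40 + 62))/(-10197) = (2*62/22)*(-1/10197) = (2*62*(1/22))*(-1/10197) = (62/11)*(-1/10197) = -62/112167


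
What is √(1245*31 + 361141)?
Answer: 2*√99934 ≈ 632.25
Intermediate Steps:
√(1245*31 + 361141) = √(38595 + 361141) = √399736 = 2*√99934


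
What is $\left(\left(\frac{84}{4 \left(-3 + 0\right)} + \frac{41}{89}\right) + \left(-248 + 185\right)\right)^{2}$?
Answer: $\frac{38303721}{7921} \approx 4835.7$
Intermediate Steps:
$\left(\left(\frac{84}{4 \left(-3 + 0\right)} + \frac{41}{89}\right) + \left(-248 + 185\right)\right)^{2} = \left(\left(\frac{84}{4 \left(-3\right)} + 41 \cdot \frac{1}{89}\right) - 63\right)^{2} = \left(\left(\frac{84}{-12} + \frac{41}{89}\right) - 63\right)^{2} = \left(\left(84 \left(- \frac{1}{12}\right) + \frac{41}{89}\right) - 63\right)^{2} = \left(\left(-7 + \frac{41}{89}\right) - 63\right)^{2} = \left(- \frac{582}{89} - 63\right)^{2} = \left(- \frac{6189}{89}\right)^{2} = \frac{38303721}{7921}$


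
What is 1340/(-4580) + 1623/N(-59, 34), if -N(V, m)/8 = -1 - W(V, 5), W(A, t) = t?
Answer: 122817/3664 ≈ 33.520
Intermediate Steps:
N(V, m) = 48 (N(V, m) = -8*(-1 - 1*5) = -8*(-1 - 5) = -8*(-6) = 48)
1340/(-4580) + 1623/N(-59, 34) = 1340/(-4580) + 1623/48 = 1340*(-1/4580) + 1623*(1/48) = -67/229 + 541/16 = 122817/3664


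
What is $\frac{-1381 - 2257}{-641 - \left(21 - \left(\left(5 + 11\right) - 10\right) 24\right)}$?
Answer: $\frac{1819}{259} \approx 7.0232$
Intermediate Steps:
$\frac{-1381 - 2257}{-641 - \left(21 - \left(\left(5 + 11\right) - 10\right) 24\right)} = - \frac{3638}{-641 - \left(21 - \left(16 - 10\right) 24\right)} = - \frac{3638}{-641 + \left(6 \cdot 24 - 21\right)} = - \frac{3638}{-641 + \left(144 - 21\right)} = - \frac{3638}{-641 + 123} = - \frac{3638}{-518} = \left(-3638\right) \left(- \frac{1}{518}\right) = \frac{1819}{259}$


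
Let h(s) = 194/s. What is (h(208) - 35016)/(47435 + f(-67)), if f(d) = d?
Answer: -3641567/4926272 ≈ -0.73921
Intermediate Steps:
(h(208) - 35016)/(47435 + f(-67)) = (194/208 - 35016)/(47435 - 67) = (194*(1/208) - 35016)/47368 = (97/104 - 35016)*(1/47368) = -3641567/104*1/47368 = -3641567/4926272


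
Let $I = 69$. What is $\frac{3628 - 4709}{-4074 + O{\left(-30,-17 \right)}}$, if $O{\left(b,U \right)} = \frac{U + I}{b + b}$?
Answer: $\frac{16215}{61123} \approx 0.26528$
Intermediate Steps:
$O{\left(b,U \right)} = \frac{69 + U}{2 b}$ ($O{\left(b,U \right)} = \frac{U + 69}{b + b} = \frac{69 + U}{2 b}$)
$\frac{3628 - 4709}{-4074 + O{\left(-30,-17 \right)}} = \frac{3628 - 4709}{-4074 + \frac{69 - 17}{2 \left(-30\right)}} = - \frac{1081}{-4074 + \frac{1}{2} \left(- \frac{1}{30}\right) 52} = - \frac{1081}{-4074 - \frac{13}{15}} = - \frac{1081}{- \frac{61123}{15}} = \left(-1081\right) \left(- \frac{15}{61123}\right) = \frac{16215}{61123}$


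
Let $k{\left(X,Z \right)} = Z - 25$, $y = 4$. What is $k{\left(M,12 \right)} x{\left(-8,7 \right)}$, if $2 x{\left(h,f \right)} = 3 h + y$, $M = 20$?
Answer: $130$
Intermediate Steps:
$k{\left(X,Z \right)} = -25 + Z$
$x{\left(h,f \right)} = 2 + \frac{3 h}{2}$ ($x{\left(h,f \right)} = \frac{3 h + 4}{2} = \frac{4 + 3 h}{2} = 2 + \frac{3 h}{2}$)
$k{\left(M,12 \right)} x{\left(-8,7 \right)} = \left(-25 + 12\right) \left(2 + \frac{3}{2} \left(-8\right)\right) = - 13 \left(2 - 12\right) = \left(-13\right) \left(-10\right) = 130$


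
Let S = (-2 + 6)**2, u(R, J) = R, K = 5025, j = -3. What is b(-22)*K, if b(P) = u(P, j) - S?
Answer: -190950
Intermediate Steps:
S = 16 (S = 4**2 = 16)
b(P) = -16 + P (b(P) = P - 1*16 = P - 16 = -16 + P)
b(-22)*K = (-16 - 22)*5025 = -38*5025 = -190950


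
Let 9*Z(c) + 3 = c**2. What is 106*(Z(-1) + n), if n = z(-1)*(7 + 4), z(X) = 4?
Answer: 41764/9 ≈ 4640.4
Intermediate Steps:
Z(c) = -1/3 + c**2/9
n = 44 (n = 4*(7 + 4) = 4*11 = 44)
106*(Z(-1) + n) = 106*((-1/3 + (1/9)*(-1)**2) + 44) = 106*((-1/3 + (1/9)*1) + 44) = 106*((-1/3 + 1/9) + 44) = 106*(-2/9 + 44) = 106*(394/9) = 41764/9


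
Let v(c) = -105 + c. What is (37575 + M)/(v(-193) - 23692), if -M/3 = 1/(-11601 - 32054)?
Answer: -820168314/523641725 ≈ -1.5663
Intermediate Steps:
M = 3/43655 (M = -3/(-11601 - 32054) = -3/(-43655) = -3*(-1/43655) = 3/43655 ≈ 6.8721e-5)
(37575 + M)/(v(-193) - 23692) = (37575 + 3/43655)/((-105 - 193) - 23692) = 1640336628/(43655*(-298 - 23692)) = (1640336628/43655)/(-23990) = (1640336628/43655)*(-1/23990) = -820168314/523641725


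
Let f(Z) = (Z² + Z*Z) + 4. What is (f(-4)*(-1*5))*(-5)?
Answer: 900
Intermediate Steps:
f(Z) = 4 + 2*Z² (f(Z) = (Z² + Z²) + 4 = 2*Z² + 4 = 4 + 2*Z²)
(f(-4)*(-1*5))*(-5) = ((4 + 2*(-4)²)*(-1*5))*(-5) = ((4 + 2*16)*(-5))*(-5) = ((4 + 32)*(-5))*(-5) = (36*(-5))*(-5) = -180*(-5) = 900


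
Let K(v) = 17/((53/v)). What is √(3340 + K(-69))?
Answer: √9319891/53 ≈ 57.601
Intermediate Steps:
K(v) = 17*v/53 (K(v) = 17*(v/53) = 17*v/53)
√(3340 + K(-69)) = √(3340 + (17/53)*(-69)) = √(3340 - 1173/53) = √(175847/53) = √9319891/53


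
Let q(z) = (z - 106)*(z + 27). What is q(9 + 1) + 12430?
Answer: 8878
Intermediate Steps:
q(z) = (-106 + z)*(27 + z)
q(9 + 1) + 12430 = (-2862 + (9 + 1)**2 - 79*(9 + 1)) + 12430 = (-2862 + 10**2 - 79*10) + 12430 = (-2862 + 100 - 790) + 12430 = -3552 + 12430 = 8878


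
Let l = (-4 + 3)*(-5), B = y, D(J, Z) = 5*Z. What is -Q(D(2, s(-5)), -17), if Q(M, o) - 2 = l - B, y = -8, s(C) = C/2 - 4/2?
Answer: -15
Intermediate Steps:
s(C) = -2 + C/2 (s(C) = C*(1/2) - 4*1/2 = C/2 - 2 = -2 + C/2)
B = -8
l = 5 (l = -1*(-5) = 5)
Q(M, o) = 15 (Q(M, o) = 2 + (5 - 1*(-8)) = 2 + (5 + 8) = 2 + 13 = 15)
-Q(D(2, s(-5)), -17) = -1*15 = -15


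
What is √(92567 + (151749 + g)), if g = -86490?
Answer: √157826 ≈ 397.27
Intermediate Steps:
√(92567 + (151749 + g)) = √(92567 + (151749 - 86490)) = √(92567 + 65259) = √157826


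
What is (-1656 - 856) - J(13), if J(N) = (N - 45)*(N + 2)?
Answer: -2032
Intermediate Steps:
J(N) = (-45 + N)*(2 + N)
(-1656 - 856) - J(13) = (-1656 - 856) - (-90 + 13**2 - 43*13) = -2512 - (-90 + 169 - 559) = -2512 - 1*(-480) = -2512 + 480 = -2032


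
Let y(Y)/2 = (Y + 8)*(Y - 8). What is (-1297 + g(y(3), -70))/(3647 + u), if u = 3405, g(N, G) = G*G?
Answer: 3603/7052 ≈ 0.51092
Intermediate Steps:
y(Y) = 2*(-8 + Y)*(8 + Y) (y(Y) = 2*((Y + 8)*(Y - 8)) = 2*((8 + Y)*(-8 + Y)) = 2*((-8 + Y)*(8 + Y)) = 2*(-8 + Y)*(8 + Y))
g(N, G) = G**2
(-1297 + g(y(3), -70))/(3647 + u) = (-1297 + (-70)**2)/(3647 + 3405) = (-1297 + 4900)/7052 = 3603*(1/7052) = 3603/7052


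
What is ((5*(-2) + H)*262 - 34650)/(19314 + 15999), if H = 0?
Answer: -37270/35313 ≈ -1.0554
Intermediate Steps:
((5*(-2) + H)*262 - 34650)/(19314 + 15999) = ((5*(-2) + 0)*262 - 34650)/(19314 + 15999) = ((-10 + 0)*262 - 34650)/35313 = (-10*262 - 34650)*(1/35313) = (-2620 - 34650)*(1/35313) = -37270*1/35313 = -37270/35313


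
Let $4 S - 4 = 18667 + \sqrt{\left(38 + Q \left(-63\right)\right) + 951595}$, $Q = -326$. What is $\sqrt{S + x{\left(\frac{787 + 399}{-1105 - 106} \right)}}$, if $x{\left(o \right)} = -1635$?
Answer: $\frac{\sqrt{12131 + 3 \sqrt{108019}}}{2} \approx 57.265$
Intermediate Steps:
$S = \frac{18671}{4} + \frac{3 \sqrt{108019}}{4}$ ($S = 1 + \frac{18667 + \sqrt{\left(38 - -20538\right) + 951595}}{4} = 1 + \frac{18667 + \sqrt{\left(38 + 20538\right) + 951595}}{4} = 1 + \frac{18667 + \sqrt{20576 + 951595}}{4} = 1 + \frac{18667 + \sqrt{972171}}{4} = 1 + \frac{18667 + 3 \sqrt{108019}}{4} = 1 + \left(\frac{18667}{4} + \frac{3 \sqrt{108019}}{4}\right) = \frac{18671}{4} + \frac{3 \sqrt{108019}}{4} \approx 4914.3$)
$\sqrt{S + x{\left(\frac{787 + 399}{-1105 - 106} \right)}} = \sqrt{\left(\frac{18671}{4} + \frac{3 \sqrt{108019}}{4}\right) - 1635} = \sqrt{\frac{12131}{4} + \frac{3 \sqrt{108019}}{4}}$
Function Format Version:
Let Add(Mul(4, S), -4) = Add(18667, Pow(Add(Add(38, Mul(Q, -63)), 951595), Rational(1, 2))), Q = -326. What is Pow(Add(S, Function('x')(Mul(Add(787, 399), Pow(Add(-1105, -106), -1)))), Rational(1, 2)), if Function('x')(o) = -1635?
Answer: Mul(Rational(1, 2), Pow(Add(12131, Mul(3, Pow(108019, Rational(1, 2)))), Rational(1, 2))) ≈ 57.265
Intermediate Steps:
S = Add(Rational(18671, 4), Mul(Rational(3, 4), Pow(108019, Rational(1, 2)))) (S = Add(1, Mul(Rational(1, 4), Add(18667, Pow(Add(Add(38, Mul(-326, -63)), 951595), Rational(1, 2))))) = Add(1, Mul(Rational(1, 4), Add(18667, Pow(Add(Add(38, 20538), 951595), Rational(1, 2))))) = Add(1, Mul(Rational(1, 4), Add(18667, Pow(Add(20576, 951595), Rational(1, 2))))) = Add(1, Mul(Rational(1, 4), Add(18667, Pow(972171, Rational(1, 2))))) = Add(1, Mul(Rational(1, 4), Add(18667, Mul(3, Pow(108019, Rational(1, 2)))))) = Add(1, Add(Rational(18667, 4), Mul(Rational(3, 4), Pow(108019, Rational(1, 2))))) = Add(Rational(18671, 4), Mul(Rational(3, 4), Pow(108019, Rational(1, 2)))) ≈ 4914.3)
Pow(Add(S, Function('x')(Mul(Add(787, 399), Pow(Add(-1105, -106), -1)))), Rational(1, 2)) = Pow(Add(Add(Rational(18671, 4), Mul(Rational(3, 4), Pow(108019, Rational(1, 2)))), -1635), Rational(1, 2)) = Pow(Add(Rational(12131, 4), Mul(Rational(3, 4), Pow(108019, Rational(1, 2)))), Rational(1, 2))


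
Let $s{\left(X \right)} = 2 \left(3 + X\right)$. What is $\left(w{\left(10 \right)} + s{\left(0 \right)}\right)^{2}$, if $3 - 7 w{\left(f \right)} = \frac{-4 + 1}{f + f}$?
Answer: $\frac{16641}{400} \approx 41.602$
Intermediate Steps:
$s{\left(X \right)} = 6 + 2 X$
$w{\left(f \right)} = \frac{3}{7} + \frac{3}{14 f}$ ($w{\left(f \right)} = \frac{3}{7} - \frac{\left(-4 + 1\right) \frac{1}{f + f}}{7} = \frac{3}{7} - \frac{\left(-3\right) \frac{1}{2 f}}{7} = \frac{3}{7} - \frac{\left(- \frac{3}{2}\right) \frac{1}{f}}{7} = \frac{3}{7} + \frac{3}{14 f}$)
$\left(w{\left(10 \right)} + s{\left(0 \right)}\right)^{2} = \left(\frac{3 \left(1 + 2 \cdot 10\right)}{14 \cdot 10} + \left(6 + 2 \cdot 0\right)\right)^{2} = \left(\frac{3}{14} \cdot \frac{1}{10} \left(1 + 20\right) + \left(6 + 0\right)\right)^{2} = \left(\frac{3}{14} \cdot \frac{1}{10} \cdot 21 + 6\right)^{2} = \left(\frac{9}{20} + 6\right)^{2} = \left(\frac{129}{20}\right)^{2} = \frac{16641}{400}$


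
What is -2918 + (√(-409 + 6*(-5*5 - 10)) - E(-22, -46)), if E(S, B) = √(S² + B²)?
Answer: -2918 - 10*√26 + I*√619 ≈ -2969.0 + 24.88*I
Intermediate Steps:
E(S, B) = √(B² + S²)
-2918 + (√(-409 + 6*(-5*5 - 10)) - E(-22, -46)) = -2918 + (√(-409 + 6*(-5*5 - 10)) - √((-46)² + (-22)²)) = -2918 + (√(-409 + 6*(-25 - 10)) - √(2116 + 484)) = -2918 + (√(-409 + 6*(-35)) - √2600) = -2918 + (√(-409 - 210) - 10*√26) = -2918 + (√(-619) - 10*√26) = -2918 + (I*√619 - 10*√26) = -2918 + (-10*√26 + I*√619) = -2918 - 10*√26 + I*√619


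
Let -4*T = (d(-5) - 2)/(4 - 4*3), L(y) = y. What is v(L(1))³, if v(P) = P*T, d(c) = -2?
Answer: -1/512 ≈ -0.0019531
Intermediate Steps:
T = -⅛ (T = -(-2 - 2)/(4*(4 - 4*3)) = -(-1)/(4 - 12) = -(-1)/(-8) = -(-1)*(-1)/8 = -¼*½ = -⅛ ≈ -0.12500)
v(P) = -P/8 (v(P) = P*(-⅛) = -P/8)
v(L(1))³ = (-⅛*1)³ = (-⅛)³ = -1/512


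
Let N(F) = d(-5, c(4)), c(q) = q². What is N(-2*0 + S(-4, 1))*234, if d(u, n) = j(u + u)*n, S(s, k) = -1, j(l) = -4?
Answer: -14976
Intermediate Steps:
d(u, n) = -4*n
N(F) = -64 (N(F) = -4*4² = -4*16 = -64)
N(-2*0 + S(-4, 1))*234 = -64*234 = -14976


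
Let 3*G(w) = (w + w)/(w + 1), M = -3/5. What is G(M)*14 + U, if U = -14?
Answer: -28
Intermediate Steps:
M = -3/5 (M = -3*1/5 = -3/5 ≈ -0.60000)
G(w) = 2*w/(3*(1 + w)) (G(w) = ((w + w)/(w + 1))/3 = ((2*w)/(1 + w))/3 = (2*w/(1 + w))/3 = 2*w/(3*(1 + w)))
G(M)*14 + U = ((2/3)*(-3/5)/(1 - 3/5))*14 - 14 = ((2/3)*(-3/5)/(2/5))*14 - 14 = ((2/3)*(-3/5)*(5/2))*14 - 14 = -1*14 - 14 = -14 - 14 = -28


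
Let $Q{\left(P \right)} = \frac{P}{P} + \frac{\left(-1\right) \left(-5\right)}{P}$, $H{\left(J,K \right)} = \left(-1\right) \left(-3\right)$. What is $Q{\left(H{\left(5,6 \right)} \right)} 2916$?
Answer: $7776$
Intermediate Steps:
$H{\left(J,K \right)} = 3$
$Q{\left(P \right)} = 1 + \frac{5}{P}$
$Q{\left(H{\left(5,6 \right)} \right)} 2916 = \frac{5 + 3}{3} \cdot 2916 = \frac{1}{3} \cdot 8 \cdot 2916 = \frac{8}{3} \cdot 2916 = 7776$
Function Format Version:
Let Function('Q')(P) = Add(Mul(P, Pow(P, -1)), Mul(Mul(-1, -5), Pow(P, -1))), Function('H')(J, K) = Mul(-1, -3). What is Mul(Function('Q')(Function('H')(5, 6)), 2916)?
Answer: 7776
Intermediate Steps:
Function('H')(J, K) = 3
Function('Q')(P) = Add(1, Mul(5, Pow(P, -1)))
Mul(Function('Q')(Function('H')(5, 6)), 2916) = Mul(Mul(Pow(3, -1), Add(5, 3)), 2916) = Mul(Mul(Rational(1, 3), 8), 2916) = Mul(Rational(8, 3), 2916) = 7776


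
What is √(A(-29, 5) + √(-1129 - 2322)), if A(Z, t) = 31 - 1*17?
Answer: √(14 + I*√3451) ≈ 6.0988 + 4.8161*I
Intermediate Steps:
A(Z, t) = 14 (A(Z, t) = 31 - 17 = 14)
√(A(-29, 5) + √(-1129 - 2322)) = √(14 + √(-1129 - 2322)) = √(14 + √(-3451)) = √(14 + I*√3451)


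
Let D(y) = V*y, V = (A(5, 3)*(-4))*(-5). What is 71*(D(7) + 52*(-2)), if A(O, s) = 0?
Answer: -7384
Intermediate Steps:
V = 0 (V = (0*(-4))*(-5) = 0*(-5) = 0)
D(y) = 0 (D(y) = 0*y = 0)
71*(D(7) + 52*(-2)) = 71*(0 + 52*(-2)) = 71*(0 - 104) = 71*(-104) = -7384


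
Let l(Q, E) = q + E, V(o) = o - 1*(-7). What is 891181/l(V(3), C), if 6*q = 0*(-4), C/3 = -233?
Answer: -891181/699 ≈ -1274.9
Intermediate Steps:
V(o) = 7 + o (V(o) = o + 7 = 7 + o)
C = -699 (C = 3*(-233) = -699)
q = 0 (q = (0*(-4))/6 = (⅙)*0 = 0)
l(Q, E) = E (l(Q, E) = 0 + E = E)
891181/l(V(3), C) = 891181/(-699) = 891181*(-1/699) = -891181/699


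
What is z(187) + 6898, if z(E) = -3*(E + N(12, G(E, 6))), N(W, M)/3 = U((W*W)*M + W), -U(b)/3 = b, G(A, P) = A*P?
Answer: 4368997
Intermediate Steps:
U(b) = -3*b
N(W, M) = -9*W - 9*M*W² (N(W, M) = 3*(-3*((W*W)*M + W)) = 3*(-3*(W²*M + W)) = 3*(-3*(M*W² + W)) = 3*(-3*(W + M*W²)) = 3*(-3*W - 3*M*W²) = -9*W - 9*M*W²)
z(E) = 324 + 23325*E (z(E) = -3*(E - 9*12*(1 + (E*6)*12)) = -3*(E - 9*12*(1 + (6*E)*12)) = -3*(E - 9*12*(1 + 72*E)) = -3*(E + (-108 - 7776*E)) = -3*(-108 - 7775*E) = 324 + 23325*E)
z(187) + 6898 = (324 + 23325*187) + 6898 = (324 + 4361775) + 6898 = 4362099 + 6898 = 4368997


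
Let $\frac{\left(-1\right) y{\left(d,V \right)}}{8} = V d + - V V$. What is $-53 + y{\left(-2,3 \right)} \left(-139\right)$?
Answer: $-16733$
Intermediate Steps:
$y{\left(d,V \right)} = 8 V^{2} - 8 V d$ ($y{\left(d,V \right)} = - 8 \left(V d + - V V\right) = - 8 \left(V d - V^{2}\right) = - 8 \left(- V^{2} + V d\right) = 8 V^{2} - 8 V d$)
$-53 + y{\left(-2,3 \right)} \left(-139\right) = -53 + 8 \cdot 3 \left(3 - -2\right) \left(-139\right) = -53 + 8 \cdot 3 \left(3 + 2\right) \left(-139\right) = -53 + 8 \cdot 3 \cdot 5 \left(-139\right) = -53 + 120 \left(-139\right) = -53 - 16680 = -16733$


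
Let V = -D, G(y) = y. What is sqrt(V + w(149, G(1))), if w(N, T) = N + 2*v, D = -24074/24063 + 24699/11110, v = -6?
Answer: sqrt(9704092054236384090)/267339930 ≈ 11.652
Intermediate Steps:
D = 326869897/267339930 (D = -24074*1/24063 + 24699*(1/11110) = -24074/24063 + 24699/11110 = 326869897/267339930 ≈ 1.2227)
w(N, T) = -12 + N (w(N, T) = N + 2*(-6) = N - 12 = -12 + N)
V = -326869897/267339930 (V = -1*326869897/267339930 = -326869897/267339930 ≈ -1.2227)
sqrt(V + w(149, G(1))) = sqrt(-326869897/267339930 + (-12 + 149)) = sqrt(-326869897/267339930 + 137) = sqrt(36298700513/267339930) = sqrt(9704092054236384090)/267339930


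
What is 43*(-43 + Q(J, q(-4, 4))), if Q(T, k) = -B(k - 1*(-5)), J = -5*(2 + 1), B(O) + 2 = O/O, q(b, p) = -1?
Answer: -1806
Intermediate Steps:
B(O) = -1 (B(O) = -2 + O/O = -2 + 1 = -1)
J = -15 (J = -5*3 = -15)
Q(T, k) = 1 (Q(T, k) = -1*(-1) = 1)
43*(-43 + Q(J, q(-4, 4))) = 43*(-43 + 1) = 43*(-42) = -1806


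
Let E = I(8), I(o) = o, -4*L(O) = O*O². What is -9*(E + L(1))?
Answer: -279/4 ≈ -69.750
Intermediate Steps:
L(O) = -O³/4 (L(O) = -O*O²/4 = -O³/4)
E = 8
-9*(E + L(1)) = -9*(8 - ¼*1³) = -9*(8 - ¼*1) = -9*(8 - ¼) = -9*31/4 = -279/4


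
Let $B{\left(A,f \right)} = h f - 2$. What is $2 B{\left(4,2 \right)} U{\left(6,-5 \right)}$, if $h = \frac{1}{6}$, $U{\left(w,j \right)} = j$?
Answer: $\frac{50}{3} \approx 16.667$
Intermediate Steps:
$h = \frac{1}{6} \approx 0.16667$
$B{\left(A,f \right)} = -2 + \frac{f}{6}$ ($B{\left(A,f \right)} = \frac{f}{6} - 2 = -2 + \frac{f}{6}$)
$2 B{\left(4,2 \right)} U{\left(6,-5 \right)} = 2 \left(-2 + \frac{1}{6} \cdot 2\right) \left(-5\right) = 2 \left(-2 + \frac{1}{3}\right) \left(-5\right) = 2 \left(- \frac{5}{3}\right) \left(-5\right) = \left(- \frac{10}{3}\right) \left(-5\right) = \frac{50}{3}$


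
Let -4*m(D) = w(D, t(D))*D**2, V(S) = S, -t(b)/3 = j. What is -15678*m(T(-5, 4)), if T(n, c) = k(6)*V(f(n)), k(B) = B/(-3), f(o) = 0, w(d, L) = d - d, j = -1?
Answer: 0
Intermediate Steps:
t(b) = 3 (t(b) = -3*(-1) = 3)
w(d, L) = 0
k(B) = -B/3 (k(B) = B*(-1/3) = -B/3)
T(n, c) = 0 (T(n, c) = -1/3*6*0 = -2*0 = 0)
m(D) = 0 (m(D) = -0*D**2 = -1/4*0 = 0)
-15678*m(T(-5, 4)) = -15678*0 = 0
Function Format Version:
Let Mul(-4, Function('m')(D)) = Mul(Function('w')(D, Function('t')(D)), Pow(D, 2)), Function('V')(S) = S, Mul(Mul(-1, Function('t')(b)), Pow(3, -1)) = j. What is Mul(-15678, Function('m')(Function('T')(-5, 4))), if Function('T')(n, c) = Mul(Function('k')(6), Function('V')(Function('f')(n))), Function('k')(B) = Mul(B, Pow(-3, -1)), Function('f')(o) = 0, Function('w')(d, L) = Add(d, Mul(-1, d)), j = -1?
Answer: 0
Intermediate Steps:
Function('t')(b) = 3 (Function('t')(b) = Mul(-3, -1) = 3)
Function('w')(d, L) = 0
Function('k')(B) = Mul(Rational(-1, 3), B) (Function('k')(B) = Mul(B, Rational(-1, 3)) = Mul(Rational(-1, 3), B))
Function('T')(n, c) = 0 (Function('T')(n, c) = Mul(Mul(Rational(-1, 3), 6), 0) = Mul(-2, 0) = 0)
Function('m')(D) = 0 (Function('m')(D) = Mul(Rational(-1, 4), Mul(0, Pow(D, 2))) = Mul(Rational(-1, 4), 0) = 0)
Mul(-15678, Function('m')(Function('T')(-5, 4))) = Mul(-15678, 0) = 0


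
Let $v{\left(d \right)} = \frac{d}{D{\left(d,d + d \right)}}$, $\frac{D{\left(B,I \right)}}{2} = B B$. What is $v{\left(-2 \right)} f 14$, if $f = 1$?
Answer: $- \frac{7}{2} \approx -3.5$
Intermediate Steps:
$D{\left(B,I \right)} = 2 B^{2}$ ($D{\left(B,I \right)} = 2 B B = 2 B^{2}$)
$v{\left(d \right)} = \frac{1}{2 d}$ ($v{\left(d \right)} = \frac{d}{2 d^{2}} = d \frac{1}{2 d^{2}} = \frac{1}{2 d}$)
$v{\left(-2 \right)} f 14 = \frac{1}{2 \left(-2\right)} 1 \cdot 14 = \frac{1}{2} \left(- \frac{1}{2}\right) 1 \cdot 14 = \left(- \frac{1}{4}\right) 1 \cdot 14 = \left(- \frac{1}{4}\right) 14 = - \frac{7}{2}$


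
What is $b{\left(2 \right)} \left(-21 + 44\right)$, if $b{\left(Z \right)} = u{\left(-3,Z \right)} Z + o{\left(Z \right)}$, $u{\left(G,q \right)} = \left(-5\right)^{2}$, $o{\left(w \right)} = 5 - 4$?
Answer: $1173$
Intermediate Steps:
$o{\left(w \right)} = 1$ ($o{\left(w \right)} = 5 - 4 = 1$)
$u{\left(G,q \right)} = 25$
$b{\left(Z \right)} = 1 + 25 Z$ ($b{\left(Z \right)} = 25 Z + 1 = 1 + 25 Z$)
$b{\left(2 \right)} \left(-21 + 44\right) = \left(1 + 25 \cdot 2\right) \left(-21 + 44\right) = \left(1 + 50\right) 23 = 51 \cdot 23 = 1173$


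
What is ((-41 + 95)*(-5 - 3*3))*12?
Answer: -9072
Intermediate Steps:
((-41 + 95)*(-5 - 3*3))*12 = (54*(-5 - 9))*12 = (54*(-14))*12 = -756*12 = -9072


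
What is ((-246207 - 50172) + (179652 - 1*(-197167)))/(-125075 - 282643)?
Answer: -40220/203859 ≈ -0.19729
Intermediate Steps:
((-246207 - 50172) + (179652 - 1*(-197167)))/(-125075 - 282643) = (-296379 + (179652 + 197167))/(-407718) = (-296379 + 376819)*(-1/407718) = 80440*(-1/407718) = -40220/203859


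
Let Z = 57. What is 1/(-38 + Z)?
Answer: 1/19 ≈ 0.052632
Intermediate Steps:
1/(-38 + Z) = 1/(-38 + 57) = 1/19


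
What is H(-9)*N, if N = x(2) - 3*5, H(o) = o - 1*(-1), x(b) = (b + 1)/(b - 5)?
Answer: 128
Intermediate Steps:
x(b) = (1 + b)/(-5 + b)
H(o) = 1 + o (H(o) = o + 1 = 1 + o)
N = -16 (N = (1 + 2)/(-5 + 2) - 3*5 = 3/(-3) - 15 = -⅓*3 - 15 = -1 - 15 = -16)
H(-9)*N = (1 - 9)*(-16) = -8*(-16) = 128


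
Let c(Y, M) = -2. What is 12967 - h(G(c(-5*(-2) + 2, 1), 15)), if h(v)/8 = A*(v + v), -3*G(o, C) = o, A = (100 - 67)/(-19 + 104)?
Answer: 1101843/85 ≈ 12963.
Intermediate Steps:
A = 33/85 ≈ 0.38824
G(o, C) = -o/3
h(v) = 528*v/85 (h(v) = 8*(33*(v + v)/85) = 8*(33*(2*v)/85) = 8*(66*v/85) = 528*v/85)
12967 - h(G(c(-5*(-2) + 2, 1), 15)) = 12967 - 528*(-⅓*(-2))/85 = 12967 - 528*2/(85*3) = 12967 - 1*352/85 = 12967 - 352/85 = 1101843/85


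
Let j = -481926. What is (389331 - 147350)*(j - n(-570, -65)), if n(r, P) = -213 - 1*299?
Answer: -116493041134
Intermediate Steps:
n(r, P) = -512 (n(r, P) = -213 - 299 = -512)
(389331 - 147350)*(j - n(-570, -65)) = (389331 - 147350)*(-481926 - 1*(-512)) = 241981*(-481926 + 512) = 241981*(-481414) = -116493041134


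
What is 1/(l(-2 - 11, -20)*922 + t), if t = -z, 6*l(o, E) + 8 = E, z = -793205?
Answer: 3/2366707 ≈ 1.2676e-6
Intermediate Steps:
l(o, E) = -4/3 + E/6
t = 793205 (t = -1*(-793205) = 793205)
1/(l(-2 - 11, -20)*922 + t) = 1/((-4/3 + (⅙)*(-20))*922 + 793205) = 1/((-4/3 - 10/3)*922 + 793205) = 1/(-14/3*922 + 793205) = 1/(-12908/3 + 793205) = 1/(2366707/3) = 3/2366707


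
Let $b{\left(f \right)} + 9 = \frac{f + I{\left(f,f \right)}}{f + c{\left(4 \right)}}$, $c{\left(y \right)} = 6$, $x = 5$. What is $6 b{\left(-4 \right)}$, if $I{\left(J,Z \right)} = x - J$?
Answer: $-39$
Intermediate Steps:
$I{\left(J,Z \right)} = 5 - J$
$b{\left(f \right)} = -9 + \frac{5}{6 + f}$ ($b{\left(f \right)} = -9 + \frac{f - \left(-5 + f\right)}{f + 6} = -9 + \frac{5}{6 + f}$)
$6 b{\left(-4 \right)} = 6 \frac{-49 - -36}{6 - 4} = 6 \frac{-49 + 36}{2} = 6 \cdot \frac{1}{2} \left(-13\right) = 6 \left(- \frac{13}{2}\right) = -39$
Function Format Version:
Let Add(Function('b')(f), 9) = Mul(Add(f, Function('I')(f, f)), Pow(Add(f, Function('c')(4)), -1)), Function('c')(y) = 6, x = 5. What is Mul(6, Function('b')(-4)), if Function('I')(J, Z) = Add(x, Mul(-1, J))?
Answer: -39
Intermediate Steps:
Function('I')(J, Z) = Add(5, Mul(-1, J))
Function('b')(f) = Add(-9, Mul(5, Pow(Add(6, f), -1))) (Function('b')(f) = Add(-9, Mul(Add(f, Add(5, Mul(-1, f))), Pow(Add(f, 6), -1))) = Add(-9, Mul(5, Pow(Add(6, f), -1))))
Mul(6, Function('b')(-4)) = Mul(6, Mul(Pow(Add(6, -4), -1), Add(-49, Mul(-9, -4)))) = Mul(6, Mul(Pow(2, -1), Add(-49, 36))) = Mul(6, Mul(Rational(1, 2), -13)) = Mul(6, Rational(-13, 2)) = -39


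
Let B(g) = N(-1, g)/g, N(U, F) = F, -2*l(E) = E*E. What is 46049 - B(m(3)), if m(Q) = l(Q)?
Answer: 46048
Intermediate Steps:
l(E) = -E²/2 (l(E) = -E*E/2 = -E²/2)
m(Q) = -Q²/2
B(g) = 1 (B(g) = g/g = 1)
46049 - B(m(3)) = 46049 - 1*1 = 46049 - 1 = 46048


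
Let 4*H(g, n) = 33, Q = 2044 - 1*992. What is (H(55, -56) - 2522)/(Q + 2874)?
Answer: -10055/15704 ≈ -0.64028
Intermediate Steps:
Q = 1052 (Q = 2044 - 992 = 1052)
H(g, n) = 33/4 (H(g, n) = (¼)*33 = 33/4)
(H(55, -56) - 2522)/(Q + 2874) = (33/4 - 2522)/(1052 + 2874) = -10055/4/3926 = -10055/4*1/3926 = -10055/15704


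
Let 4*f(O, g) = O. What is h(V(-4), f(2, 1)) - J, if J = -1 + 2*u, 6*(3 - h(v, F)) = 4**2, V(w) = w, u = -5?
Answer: 34/3 ≈ 11.333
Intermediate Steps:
f(O, g) = O/4
h(v, F) = 1/3 (h(v, F) = 3 - 1/6*4**2 = 3 - 1/6*16 = 3 - 8/3 = 1/3)
J = -11 (J = -1 + 2*(-5) = -1 - 10 = -11)
h(V(-4), f(2, 1)) - J = 1/3 - 1*(-11) = 1/3 + 11 = 34/3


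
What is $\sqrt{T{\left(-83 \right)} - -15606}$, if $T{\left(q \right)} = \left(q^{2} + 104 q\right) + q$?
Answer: $2 \sqrt{3445} \approx 117.39$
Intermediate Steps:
$T{\left(q \right)} = q^{2} + 105 q$
$\sqrt{T{\left(-83 \right)} - -15606} = \sqrt{- 83 \left(105 - 83\right) - -15606} = \sqrt{\left(-83\right) 22 + 15606} = \sqrt{-1826 + 15606} = \sqrt{13780} = 2 \sqrt{3445}$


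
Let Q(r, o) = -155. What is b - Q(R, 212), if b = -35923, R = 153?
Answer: -35768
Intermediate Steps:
b - Q(R, 212) = -35923 - 1*(-155) = -35923 + 155 = -35768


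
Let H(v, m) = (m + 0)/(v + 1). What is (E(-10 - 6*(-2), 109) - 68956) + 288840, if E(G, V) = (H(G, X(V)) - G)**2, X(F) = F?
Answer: 1989565/9 ≈ 2.2106e+5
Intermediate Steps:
H(v, m) = m/(1 + v)
E(G, V) = (-G + V/(1 + G))**2 (E(G, V) = (V/(1 + G) - G)**2 = (-G + V/(1 + G))**2)
(E(-10 - 6*(-2), 109) - 68956) + 288840 = (((-10 - 6*(-2)) - 1*109/(1 + (-10 - 6*(-2))))**2 - 68956) + 288840 = (((-10 + 12) - 1*109/(1 + (-10 + 12)))**2 - 68956) + 288840 = ((2 - 1*109/(1 + 2))**2 - 68956) + 288840 = ((2 - 1*109/3)**2 - 68956) + 288840 = ((2 - 1*109*1/3)**2 - 68956) + 288840 = ((2 - 109/3)**2 - 68956) + 288840 = ((-103/3)**2 - 68956) + 288840 = (10609/9 - 68956) + 288840 = -609995/9 + 288840 = 1989565/9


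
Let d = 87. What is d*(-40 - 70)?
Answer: -9570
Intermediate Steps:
d*(-40 - 70) = 87*(-40 - 70) = 87*(-110) = -9570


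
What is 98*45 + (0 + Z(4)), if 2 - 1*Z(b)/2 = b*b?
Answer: 4382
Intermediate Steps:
Z(b) = 4 - 2*b² (Z(b) = 4 - 2*b*b = 4 - 2*b²)
98*45 + (0 + Z(4)) = 98*45 + (0 + (4 - 2*4²)) = 4410 + (0 + (4 - 2*16)) = 4410 + (0 + (4 - 32)) = 4410 + (0 - 28) = 4410 - 28 = 4382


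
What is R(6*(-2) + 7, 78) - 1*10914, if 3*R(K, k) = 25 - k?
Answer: -32795/3 ≈ -10932.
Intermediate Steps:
R(K, k) = 25/3 - k/3 (R(K, k) = (25 - k)/3 = 25/3 - k/3)
R(6*(-2) + 7, 78) - 1*10914 = (25/3 - 1/3*78) - 1*10914 = (25/3 - 26) - 10914 = -53/3 - 10914 = -32795/3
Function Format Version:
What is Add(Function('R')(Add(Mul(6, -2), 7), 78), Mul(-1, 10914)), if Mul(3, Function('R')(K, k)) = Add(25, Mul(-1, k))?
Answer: Rational(-32795, 3) ≈ -10932.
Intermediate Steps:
Function('R')(K, k) = Add(Rational(25, 3), Mul(Rational(-1, 3), k)) (Function('R')(K, k) = Mul(Rational(1, 3), Add(25, Mul(-1, k))) = Add(Rational(25, 3), Mul(Rational(-1, 3), k)))
Add(Function('R')(Add(Mul(6, -2), 7), 78), Mul(-1, 10914)) = Add(Add(Rational(25, 3), Mul(Rational(-1, 3), 78)), Mul(-1, 10914)) = Add(Add(Rational(25, 3), -26), -10914) = Add(Rational(-53, 3), -10914) = Rational(-32795, 3)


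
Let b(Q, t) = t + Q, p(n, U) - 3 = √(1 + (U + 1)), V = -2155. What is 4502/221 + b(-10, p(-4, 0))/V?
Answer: 9703357/476255 - √2/2155 ≈ 20.374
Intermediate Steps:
p(n, U) = 3 + √(2 + U) (p(n, U) = 3 + √(1 + (U + 1)) = 3 + √(1 + (1 + U)) = 3 + √(2 + U))
b(Q, t) = Q + t
4502/221 + b(-10, p(-4, 0))/V = 4502/221 + (-10 + (3 + √(2 + 0)))/(-2155) = 4502*(1/221) + (-10 + (3 + √2))*(-1/2155) = 4502/221 + (-7 + √2)*(-1/2155) = 4502/221 + (7/2155 - √2/2155) = 9703357/476255 - √2/2155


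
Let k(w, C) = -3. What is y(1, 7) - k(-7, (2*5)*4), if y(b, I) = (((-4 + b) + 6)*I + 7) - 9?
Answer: 22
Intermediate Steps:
y(b, I) = -2 + I*(2 + b) (y(b, I) = ((2 + b)*I + 7) - 9 = (I*(2 + b) + 7) - 9 = (7 + I*(2 + b)) - 9 = -2 + I*(2 + b))
y(1, 7) - k(-7, (2*5)*4) = (-2 + 2*7 + 7*1) - 1*(-3) = (-2 + 14 + 7) + 3 = 19 + 3 = 22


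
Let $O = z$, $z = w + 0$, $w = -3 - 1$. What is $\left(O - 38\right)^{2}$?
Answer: $1764$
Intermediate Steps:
$w = -4$ ($w = -3 - 1 = -4$)
$z = -4$ ($z = -4 + 0 = -4$)
$O = -4$
$\left(O - 38\right)^{2} = \left(-4 - 38\right)^{2} = \left(-42\right)^{2} = 1764$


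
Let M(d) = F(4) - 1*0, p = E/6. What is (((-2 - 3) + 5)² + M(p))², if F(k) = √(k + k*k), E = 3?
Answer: 20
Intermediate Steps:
F(k) = √(k + k²)
p = ½ (p = 3/6 = 3*(⅙) = ½ ≈ 0.50000)
M(d) = 2*√5 (M(d) = √(4*(1 + 4)) - 1*0 = √(4*5) + 0 = √20 + 0 = 2*√5 + 0 = 2*√5)
(((-2 - 3) + 5)² + M(p))² = (((-2 - 3) + 5)² + 2*√5)² = ((-5 + 5)² + 2*√5)² = (0² + 2*√5)² = (0 + 2*√5)² = (2*√5)² = 20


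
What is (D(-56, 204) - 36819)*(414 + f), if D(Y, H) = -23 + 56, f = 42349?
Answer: -1573079718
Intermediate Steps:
D(Y, H) = 33
(D(-56, 204) - 36819)*(414 + f) = (33 - 36819)*(414 + 42349) = -36786*42763 = -1573079718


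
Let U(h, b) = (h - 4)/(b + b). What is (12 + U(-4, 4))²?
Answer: 121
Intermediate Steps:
U(h, b) = (-4 + h)/(2*b) (U(h, b) = (-4 + h)/((2*b)) = (-4 + h)*(1/(2*b)) = (-4 + h)/(2*b))
(12 + U(-4, 4))² = (12 + (½)*(-4 - 4)/4)² = (12 + (½)*(¼)*(-8))² = (12 - 1)² = 11² = 121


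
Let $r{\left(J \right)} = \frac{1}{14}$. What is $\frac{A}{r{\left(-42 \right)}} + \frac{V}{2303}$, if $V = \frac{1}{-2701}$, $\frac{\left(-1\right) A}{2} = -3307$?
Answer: $\frac{575984436187}{6220403} \approx 92596.0$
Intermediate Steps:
$A = 6614$ ($A = \left(-2\right) \left(-3307\right) = 6614$)
$r{\left(J \right)} = \frac{1}{14}$
$V = - \frac{1}{2701} \approx -0.00037023$
$\frac{A}{r{\left(-42 \right)}} + \frac{V}{2303} = 6614 \frac{1}{\frac{1}{14}} - \frac{1}{2701 \cdot 2303} = 6614 \cdot 14 - \frac{1}{6220403} = 92596 - \frac{1}{6220403} = \frac{575984436187}{6220403}$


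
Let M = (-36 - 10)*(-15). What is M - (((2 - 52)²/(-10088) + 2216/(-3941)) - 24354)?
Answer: 248925426765/9939202 ≈ 25045.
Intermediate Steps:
M = 690 (M = -46*(-15) = 690)
M - (((2 - 52)²/(-10088) + 2216/(-3941)) - 24354) = 690 - (((2 - 52)²/(-10088) + 2216/(-3941)) - 24354) = 690 - (((-50)²*(-1/10088) + 2216*(-1/3941)) - 24354) = 690 - ((2500*(-1/10088) - 2216/3941) - 24354) = 690 - ((-625/2522 - 2216/3941) - 24354) = 690 - (-8051877/9939202 - 24354) = 690 - 1*(-242067377385/9939202) = 690 + 242067377385/9939202 = 248925426765/9939202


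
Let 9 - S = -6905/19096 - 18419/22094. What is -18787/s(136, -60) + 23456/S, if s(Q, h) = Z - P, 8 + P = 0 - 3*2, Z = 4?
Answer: 16220191878437/12904354530 ≈ 1257.0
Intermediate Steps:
P = -14 (P = -8 + (0 - 3*2) = -8 + (0 - 6) = -8 - 6 = -14)
S = 2150725755/210953512 (S = 9 - (-6905/19096 - 18419/22094) = 9 - 1*(-252144147/210953512) = 9 + 252144147/210953512 = 2150725755/210953512 ≈ 10.195)
s(Q, h) = 18 (s(Q, h) = 4 - 1*(-14) = 4 + 14 = 18)
-18787/s(136, -60) + 23456/S = -18787/18 + 23456/(2150725755/210953512) = -18787*1/18 + 23456*(210953512/2150725755) = -18787/18 + 4948125577472/2150725755 = 16220191878437/12904354530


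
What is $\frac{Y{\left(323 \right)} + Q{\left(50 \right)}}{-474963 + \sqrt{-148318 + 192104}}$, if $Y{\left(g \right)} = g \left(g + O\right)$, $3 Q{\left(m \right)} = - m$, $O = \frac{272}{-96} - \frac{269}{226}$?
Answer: $- \frac{5528776562189}{25491648256879} - \frac{34921309 \sqrt{43786}}{76474944770637} \approx -0.21698$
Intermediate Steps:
$O = - \frac{1364}{339}$ ($O = 272 \left(- \frac{1}{96}\right) - \frac{269}{226} = - \frac{17}{6} - \frac{269}{226} = - \frac{1364}{339} \approx -4.0236$)
$Q{\left(m \right)} = - \frac{m}{3}$ ($Q{\left(m \right)} = \frac{\left(-1\right) m}{3} = - \frac{m}{3}$)
$Y{\left(g \right)} = g \left(- \frac{1364}{339} + g\right)$ ($Y{\left(g \right)} = g \left(g - \frac{1364}{339}\right) = g \left(- \frac{1364}{339} + g\right)$)
$\frac{Y{\left(323 \right)} + Q{\left(50 \right)}}{-474963 + \sqrt{-148318 + 192104}} = \frac{\frac{1}{339} \cdot 323 \left(-1364 + 339 \cdot 323\right) - \frac{50}{3}}{-474963 + \sqrt{-148318 + 192104}} = \frac{\frac{1}{339} \cdot 323 \left(-1364 + 109497\right) - \frac{50}{3}}{-474963 + \sqrt{43786}} = \frac{\frac{1}{339} \cdot 323 \cdot 108133 - \frac{50}{3}}{-474963 + \sqrt{43786}} = \frac{\frac{34926959}{339} - \frac{50}{3}}{-474963 + \sqrt{43786}} = \frac{34921309}{339 \left(-474963 + \sqrt{43786}\right)}$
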